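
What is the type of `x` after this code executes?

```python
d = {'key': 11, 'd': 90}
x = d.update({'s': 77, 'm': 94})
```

dict.update() returns None

NoneType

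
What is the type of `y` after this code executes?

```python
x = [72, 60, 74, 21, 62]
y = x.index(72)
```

list.index() returns int

int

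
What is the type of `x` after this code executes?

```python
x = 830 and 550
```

'and' with truthy values returns last operand (int)

int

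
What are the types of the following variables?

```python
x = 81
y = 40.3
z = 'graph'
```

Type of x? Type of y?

x is assigned a bare integer (no decimal point), so it is an int; y is assigned a number with a decimal point, so it is a float

int, float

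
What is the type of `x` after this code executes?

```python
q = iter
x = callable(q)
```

callable() returns bool

bool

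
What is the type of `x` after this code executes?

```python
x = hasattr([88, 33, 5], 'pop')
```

hasattr() returns bool

bool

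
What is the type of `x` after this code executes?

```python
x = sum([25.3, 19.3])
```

sum() of floats returns float

float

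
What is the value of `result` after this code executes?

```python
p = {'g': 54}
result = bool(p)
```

p = {'g': 54}; result = True

True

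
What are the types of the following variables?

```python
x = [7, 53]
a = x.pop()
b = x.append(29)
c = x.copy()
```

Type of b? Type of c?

append() returns None; copy() returns list

NoneType, list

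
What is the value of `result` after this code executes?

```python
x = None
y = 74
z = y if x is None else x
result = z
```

x = None; y = 74; z = 74; result = 74

74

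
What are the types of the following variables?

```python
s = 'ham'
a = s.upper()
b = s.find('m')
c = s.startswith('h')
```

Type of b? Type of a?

find() returns int; upper() returns str

int, str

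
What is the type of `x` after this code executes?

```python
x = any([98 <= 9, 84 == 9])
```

any() returns bool

bool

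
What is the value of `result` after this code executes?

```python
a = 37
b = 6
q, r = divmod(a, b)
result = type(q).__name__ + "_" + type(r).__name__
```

a is int; b is int; q is int; r is int; result = 'int_int'

'int_int'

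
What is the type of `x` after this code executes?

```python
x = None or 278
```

'or' with None returns the other truthy value

int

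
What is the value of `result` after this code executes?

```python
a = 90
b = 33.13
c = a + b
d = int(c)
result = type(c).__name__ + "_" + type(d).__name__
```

a is int; b is float; c is float; d is int; result = 'float_int'

'float_int'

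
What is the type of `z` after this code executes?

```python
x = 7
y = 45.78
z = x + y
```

int + float = float

float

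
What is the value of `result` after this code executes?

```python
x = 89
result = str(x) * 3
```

x = 89; result = '898989'

'898989'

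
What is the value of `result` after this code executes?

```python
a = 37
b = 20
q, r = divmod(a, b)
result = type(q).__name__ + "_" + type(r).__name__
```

a is int; b is int; q is int; r is int; result = 'int_int'

'int_int'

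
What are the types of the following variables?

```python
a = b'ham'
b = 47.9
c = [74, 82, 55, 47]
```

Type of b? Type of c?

b is assigned a number with a decimal point, so it is a float; c is assigned a list literal (square brackets)

float, list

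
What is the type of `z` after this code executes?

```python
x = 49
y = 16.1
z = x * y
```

int * float = float

float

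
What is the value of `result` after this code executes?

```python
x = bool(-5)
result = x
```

x = True; result = True

True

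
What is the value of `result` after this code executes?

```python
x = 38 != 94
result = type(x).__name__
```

x is bool; result = 'bool'

'bool'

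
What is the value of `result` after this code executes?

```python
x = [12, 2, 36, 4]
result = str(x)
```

x = [12, 2, 36, 4]; result = '[12, 2, 36, 4]'

'[12, 2, 36, 4]'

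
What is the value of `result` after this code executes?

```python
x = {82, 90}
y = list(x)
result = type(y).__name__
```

x is set; y is list; result = 'list'

'list'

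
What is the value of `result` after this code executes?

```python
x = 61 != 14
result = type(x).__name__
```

x is bool; result = 'bool'

'bool'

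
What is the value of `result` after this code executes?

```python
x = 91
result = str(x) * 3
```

x = 91; result = '919191'

'919191'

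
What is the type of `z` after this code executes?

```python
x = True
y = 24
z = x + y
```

bool + int = int (bool is subclass of int)

int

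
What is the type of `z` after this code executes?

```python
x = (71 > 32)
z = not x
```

'not' returns bool

bool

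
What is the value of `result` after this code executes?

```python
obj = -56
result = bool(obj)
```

obj = -56; result = True

True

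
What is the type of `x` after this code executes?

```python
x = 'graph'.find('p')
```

str.find() returns int index

int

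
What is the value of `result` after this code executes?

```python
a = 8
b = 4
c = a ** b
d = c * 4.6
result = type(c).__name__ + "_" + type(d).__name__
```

a is int; b is int; c is int; d is float; result = 'int_float'

'int_float'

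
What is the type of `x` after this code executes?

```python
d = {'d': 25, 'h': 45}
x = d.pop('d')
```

dict.pop() returns the value

int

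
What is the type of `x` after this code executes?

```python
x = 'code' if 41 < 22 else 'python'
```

Both branches of conditional are str

str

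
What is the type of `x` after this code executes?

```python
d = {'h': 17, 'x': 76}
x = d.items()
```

dict.items() returns dict_items view

dict_items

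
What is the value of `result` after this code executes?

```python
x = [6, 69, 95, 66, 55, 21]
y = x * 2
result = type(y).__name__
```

x is list; y is list; result = 'list'

'list'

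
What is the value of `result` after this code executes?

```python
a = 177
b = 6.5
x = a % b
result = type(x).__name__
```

a is int; b is float; x is float; result = 'float'

'float'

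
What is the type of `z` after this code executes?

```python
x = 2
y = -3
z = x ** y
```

int ** negative = float

float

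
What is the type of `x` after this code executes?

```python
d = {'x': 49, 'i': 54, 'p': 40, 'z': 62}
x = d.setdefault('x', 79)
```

dict.setdefault() returns the (existing or default) value

int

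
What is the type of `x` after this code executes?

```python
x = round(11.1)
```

round() with no decimal places returns int

int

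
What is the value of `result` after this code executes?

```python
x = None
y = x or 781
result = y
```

x = None; y = 781; result = 781

781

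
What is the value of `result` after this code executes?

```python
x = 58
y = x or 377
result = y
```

x = 58; y = 58; result = 58

58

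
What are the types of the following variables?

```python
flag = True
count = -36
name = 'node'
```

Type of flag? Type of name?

flag is assigned the constant True, which has type bool; name is assigned a quoted string literal, so it is a str

bool, str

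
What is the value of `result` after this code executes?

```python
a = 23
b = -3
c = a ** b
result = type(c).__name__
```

a is int; b is int; c is float; result = 'float'

'float'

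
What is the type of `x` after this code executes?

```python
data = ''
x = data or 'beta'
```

'or' returns first truthy value (str)

str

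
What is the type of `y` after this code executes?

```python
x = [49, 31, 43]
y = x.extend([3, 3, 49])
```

list.extend() returns None

NoneType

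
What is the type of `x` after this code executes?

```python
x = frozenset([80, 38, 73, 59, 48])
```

frozenset() returns frozenset

frozenset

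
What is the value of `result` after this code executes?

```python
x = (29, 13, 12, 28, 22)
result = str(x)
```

x = (29, 13, 12, 28, 22); result = '(29, 13, 12, 28, 22)'

'(29, 13, 12, 28, 22)'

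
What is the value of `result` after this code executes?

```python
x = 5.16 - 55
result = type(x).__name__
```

x is float; result = 'float'

'float'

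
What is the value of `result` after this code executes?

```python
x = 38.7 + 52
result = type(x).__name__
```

x is float; result = 'float'

'float'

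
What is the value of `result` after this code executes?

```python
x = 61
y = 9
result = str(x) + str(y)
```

x = 61; y = 9; result = '619'

'619'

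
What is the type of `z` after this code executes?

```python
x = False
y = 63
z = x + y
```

bool + int = int (bool is subclass of int)

int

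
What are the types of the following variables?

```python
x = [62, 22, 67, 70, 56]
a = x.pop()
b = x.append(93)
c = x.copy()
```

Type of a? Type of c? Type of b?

pop() returns element; copy() returns list; append() returns None

int, list, NoneType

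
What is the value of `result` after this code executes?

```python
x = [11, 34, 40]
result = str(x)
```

x = [11, 34, 40]; result = '[11, 34, 40]'

'[11, 34, 40]'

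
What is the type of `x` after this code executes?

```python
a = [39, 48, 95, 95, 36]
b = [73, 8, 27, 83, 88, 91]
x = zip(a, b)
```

zip() returns a zip object

zip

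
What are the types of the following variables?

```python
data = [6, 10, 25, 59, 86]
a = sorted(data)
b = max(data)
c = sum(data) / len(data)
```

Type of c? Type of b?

int / int = float; max of ints returns int

float, int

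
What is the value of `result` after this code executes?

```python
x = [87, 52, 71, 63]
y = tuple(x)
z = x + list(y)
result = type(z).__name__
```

x is list; y is tuple; z is list; result = 'list'

'list'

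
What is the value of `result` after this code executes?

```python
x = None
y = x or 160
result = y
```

x = None; y = 160; result = 160

160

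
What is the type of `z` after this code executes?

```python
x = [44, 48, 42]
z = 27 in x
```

'in' operator returns bool

bool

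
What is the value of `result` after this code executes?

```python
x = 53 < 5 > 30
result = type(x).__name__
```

x is bool; result = 'bool'

'bool'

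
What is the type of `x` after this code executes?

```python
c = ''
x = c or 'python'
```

'or' returns first truthy value (str)

str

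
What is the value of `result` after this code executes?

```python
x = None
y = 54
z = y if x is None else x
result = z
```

x = None; y = 54; z = 54; result = 54

54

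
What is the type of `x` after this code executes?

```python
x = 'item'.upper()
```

str.upper() returns str

str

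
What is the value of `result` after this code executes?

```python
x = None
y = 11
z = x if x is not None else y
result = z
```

x = None; y = 11; z = 11; result = 11

11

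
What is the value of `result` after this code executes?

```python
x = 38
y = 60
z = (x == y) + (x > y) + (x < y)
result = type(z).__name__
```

x is int; y is int; z is int; result = 'int'

'int'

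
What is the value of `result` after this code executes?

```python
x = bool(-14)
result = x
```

x = True; result = True

True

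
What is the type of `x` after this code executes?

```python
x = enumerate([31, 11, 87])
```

enumerate() returns an enumerate object

enumerate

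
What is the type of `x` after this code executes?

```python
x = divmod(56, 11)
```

divmod() returns tuple of (quotient, remainder)

tuple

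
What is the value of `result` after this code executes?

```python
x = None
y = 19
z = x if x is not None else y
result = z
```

x = None; y = 19; z = 19; result = 19

19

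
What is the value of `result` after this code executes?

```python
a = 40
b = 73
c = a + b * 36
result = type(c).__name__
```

a is int; b is int; c is int; result = 'int'

'int'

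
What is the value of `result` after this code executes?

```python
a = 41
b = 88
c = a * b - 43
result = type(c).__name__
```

a is int; b is int; c is int; result = 'int'

'int'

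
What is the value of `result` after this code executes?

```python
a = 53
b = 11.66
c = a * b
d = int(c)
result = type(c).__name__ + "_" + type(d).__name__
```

a is int; b is float; c is float; d is int; result = 'float_int'

'float_int'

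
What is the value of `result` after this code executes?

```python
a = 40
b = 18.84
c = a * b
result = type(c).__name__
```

a is int; b is float; c is float; result = 'float'

'float'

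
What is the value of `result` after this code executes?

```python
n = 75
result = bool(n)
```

n = 75; result = True

True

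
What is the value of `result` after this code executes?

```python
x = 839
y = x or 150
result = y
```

x = 839; y = 839; result = 839

839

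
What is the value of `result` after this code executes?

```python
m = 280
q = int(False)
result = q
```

m = 280; q = 0; result = 0

0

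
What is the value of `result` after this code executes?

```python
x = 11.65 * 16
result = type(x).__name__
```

x is float; result = 'float'

'float'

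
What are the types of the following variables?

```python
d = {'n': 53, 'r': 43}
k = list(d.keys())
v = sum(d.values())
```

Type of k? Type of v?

list() converts to list; sum of ints is int

list, int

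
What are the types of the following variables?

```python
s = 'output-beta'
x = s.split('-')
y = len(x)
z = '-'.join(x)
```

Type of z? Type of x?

str.join() returns str; str.split() returns list

str, list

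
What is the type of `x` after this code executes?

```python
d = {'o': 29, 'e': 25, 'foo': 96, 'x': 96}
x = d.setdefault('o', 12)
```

dict.setdefault() returns the (existing or default) value

int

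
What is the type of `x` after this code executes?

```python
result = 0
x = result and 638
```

'and' returns first falsy value (0 is int)

int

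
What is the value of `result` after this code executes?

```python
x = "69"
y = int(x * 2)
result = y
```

x = '69'; y = 6969; result = 6969

6969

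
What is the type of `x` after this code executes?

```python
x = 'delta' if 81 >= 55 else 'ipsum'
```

Both branches of conditional are str

str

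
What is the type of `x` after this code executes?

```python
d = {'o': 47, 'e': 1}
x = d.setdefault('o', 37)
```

dict.setdefault() returns the (existing or default) value

int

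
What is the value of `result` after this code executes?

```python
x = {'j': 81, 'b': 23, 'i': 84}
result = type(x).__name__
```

x is dict; result = 'dict'

'dict'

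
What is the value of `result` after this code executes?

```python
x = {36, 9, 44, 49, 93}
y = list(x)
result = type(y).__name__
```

x is set; y is list; result = 'list'

'list'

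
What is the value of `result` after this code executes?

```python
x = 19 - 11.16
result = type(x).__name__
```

x is float; result = 'float'

'float'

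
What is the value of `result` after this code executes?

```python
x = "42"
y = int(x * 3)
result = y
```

x = '42'; y = 424242; result = 424242

424242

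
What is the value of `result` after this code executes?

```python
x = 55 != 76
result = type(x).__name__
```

x is bool; result = 'bool'

'bool'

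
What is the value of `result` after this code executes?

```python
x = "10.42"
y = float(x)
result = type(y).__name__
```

x is str; y is float; result = 'float'

'float'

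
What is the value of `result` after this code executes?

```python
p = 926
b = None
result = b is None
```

p = 926; b = None; result = True

True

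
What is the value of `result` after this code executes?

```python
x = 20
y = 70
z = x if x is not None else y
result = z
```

x = 20; y = 70; z = 20; result = 20

20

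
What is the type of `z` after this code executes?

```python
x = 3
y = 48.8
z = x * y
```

int * float = float

float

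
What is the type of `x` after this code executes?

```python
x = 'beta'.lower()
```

str.lower() returns str

str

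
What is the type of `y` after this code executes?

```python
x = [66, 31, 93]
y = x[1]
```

Indexing list[int] returns int

int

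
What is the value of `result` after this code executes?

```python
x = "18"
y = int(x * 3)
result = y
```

x = '18'; y = 181818; result = 181818

181818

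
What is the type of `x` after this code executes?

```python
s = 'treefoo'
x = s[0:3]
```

Slicing a str returns str

str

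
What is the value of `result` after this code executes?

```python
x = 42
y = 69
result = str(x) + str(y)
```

x = 42; y = 69; result = '4269'

'4269'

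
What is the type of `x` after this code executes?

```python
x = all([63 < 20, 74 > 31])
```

all() returns bool

bool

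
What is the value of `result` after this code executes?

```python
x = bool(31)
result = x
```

x = True; result = True

True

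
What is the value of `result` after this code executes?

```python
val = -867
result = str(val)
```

val = -867; result = '-867'

'-867'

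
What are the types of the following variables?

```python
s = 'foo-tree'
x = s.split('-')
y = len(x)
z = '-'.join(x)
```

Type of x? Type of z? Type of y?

str.split() returns list; str.join() returns str; len() returns int

list, str, int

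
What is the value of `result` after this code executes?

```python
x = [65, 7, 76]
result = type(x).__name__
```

x is list; result = 'list'

'list'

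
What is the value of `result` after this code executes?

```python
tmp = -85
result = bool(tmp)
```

tmp = -85; result = True

True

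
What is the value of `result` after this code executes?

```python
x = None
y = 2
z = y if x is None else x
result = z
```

x = None; y = 2; z = 2; result = 2

2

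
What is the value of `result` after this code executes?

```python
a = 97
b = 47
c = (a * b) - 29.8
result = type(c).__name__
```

a is int; b is int; c is float; result = 'float'

'float'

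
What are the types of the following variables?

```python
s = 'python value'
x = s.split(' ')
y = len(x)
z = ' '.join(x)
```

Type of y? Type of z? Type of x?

len() returns int; str.join() returns str; str.split() returns list

int, str, list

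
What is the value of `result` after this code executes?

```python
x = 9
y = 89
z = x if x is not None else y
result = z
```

x = 9; y = 89; z = 9; result = 9

9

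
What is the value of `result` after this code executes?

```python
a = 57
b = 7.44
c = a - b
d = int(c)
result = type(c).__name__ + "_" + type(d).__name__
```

a is int; b is float; c is float; d is int; result = 'float_int'

'float_int'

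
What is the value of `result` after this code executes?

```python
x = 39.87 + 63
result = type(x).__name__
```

x is float; result = 'float'

'float'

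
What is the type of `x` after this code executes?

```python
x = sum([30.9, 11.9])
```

sum() of floats returns float

float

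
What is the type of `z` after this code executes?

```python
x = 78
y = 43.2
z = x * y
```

int * float = float

float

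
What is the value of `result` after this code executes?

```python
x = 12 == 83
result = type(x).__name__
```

x is bool; result = 'bool'

'bool'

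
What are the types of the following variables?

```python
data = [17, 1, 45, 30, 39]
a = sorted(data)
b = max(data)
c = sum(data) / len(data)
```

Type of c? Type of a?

int / int = float; sorted() returns list

float, list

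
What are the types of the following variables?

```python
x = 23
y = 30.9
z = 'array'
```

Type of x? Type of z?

x is assigned a bare integer (no decimal point), so it is an int; z is assigned a quoted string literal, so it is a str

int, str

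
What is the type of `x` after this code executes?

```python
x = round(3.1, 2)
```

round() with decimal places returns float

float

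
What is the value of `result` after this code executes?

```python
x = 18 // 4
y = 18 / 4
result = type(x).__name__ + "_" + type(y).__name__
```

x is int; y is float; result = 'int_float'

'int_float'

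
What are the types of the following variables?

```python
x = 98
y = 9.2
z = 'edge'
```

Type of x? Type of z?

x is assigned a bare integer (no decimal point), so it is an int; z is assigned a quoted string literal, so it is a str

int, str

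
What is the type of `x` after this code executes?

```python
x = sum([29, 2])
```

sum() of ints returns int

int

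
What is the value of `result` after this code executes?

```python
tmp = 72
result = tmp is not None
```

tmp = 72; result = True

True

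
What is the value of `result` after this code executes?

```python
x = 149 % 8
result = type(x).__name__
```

x is int; result = 'int'

'int'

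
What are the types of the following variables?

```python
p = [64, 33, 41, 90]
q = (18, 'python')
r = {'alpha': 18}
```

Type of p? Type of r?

p is assigned a list literal (square brackets); r is assigned a dict literal ({key: value})

list, dict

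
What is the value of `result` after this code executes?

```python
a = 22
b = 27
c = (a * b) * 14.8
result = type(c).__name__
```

a is int; b is int; c is float; result = 'float'

'float'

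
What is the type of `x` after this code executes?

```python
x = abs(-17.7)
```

abs() of float returns float

float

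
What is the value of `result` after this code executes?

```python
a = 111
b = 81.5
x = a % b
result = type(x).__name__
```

a is int; b is float; x is float; result = 'float'

'float'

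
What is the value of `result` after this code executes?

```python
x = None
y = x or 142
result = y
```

x = None; y = 142; result = 142

142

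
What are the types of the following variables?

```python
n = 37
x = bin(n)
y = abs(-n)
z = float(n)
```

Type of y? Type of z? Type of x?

abs() of int returns int; float() returns float; bin() returns str

int, float, str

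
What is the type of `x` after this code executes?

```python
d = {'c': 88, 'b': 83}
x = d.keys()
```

.keys() returns dict_keys view

dict_keys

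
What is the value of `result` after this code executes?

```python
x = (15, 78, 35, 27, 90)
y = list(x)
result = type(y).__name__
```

x is tuple; y is list; result = 'list'

'list'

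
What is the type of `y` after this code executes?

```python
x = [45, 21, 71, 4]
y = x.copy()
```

list.copy() returns list

list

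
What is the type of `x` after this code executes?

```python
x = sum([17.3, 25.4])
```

sum() of floats returns float

float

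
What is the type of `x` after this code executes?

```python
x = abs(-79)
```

abs() of int returns int

int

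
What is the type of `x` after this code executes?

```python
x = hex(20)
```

hex() returns str representation

str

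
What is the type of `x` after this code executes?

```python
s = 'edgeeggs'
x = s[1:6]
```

Slicing a str returns str

str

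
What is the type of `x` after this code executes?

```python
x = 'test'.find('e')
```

str.find() returns int index

int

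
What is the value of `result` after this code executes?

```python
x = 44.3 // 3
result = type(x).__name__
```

x is float; result = 'float'

'float'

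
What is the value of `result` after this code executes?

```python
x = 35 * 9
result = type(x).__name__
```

x is int; result = 'int'

'int'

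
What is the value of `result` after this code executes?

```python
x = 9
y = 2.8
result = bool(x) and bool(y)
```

x = 9; y = 2.8; result = True

True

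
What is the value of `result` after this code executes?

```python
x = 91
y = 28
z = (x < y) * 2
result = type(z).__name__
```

x is int; y is int; z is int; result = 'int'

'int'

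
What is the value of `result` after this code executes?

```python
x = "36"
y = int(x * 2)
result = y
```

x = '36'; y = 3636; result = 3636

3636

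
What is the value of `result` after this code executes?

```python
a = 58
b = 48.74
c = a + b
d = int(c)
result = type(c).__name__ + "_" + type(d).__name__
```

a is int; b is float; c is float; d is int; result = 'float_int'

'float_int'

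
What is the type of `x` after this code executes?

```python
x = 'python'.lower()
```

str.lower() returns str

str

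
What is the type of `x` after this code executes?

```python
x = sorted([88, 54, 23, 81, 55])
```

sorted() always returns list

list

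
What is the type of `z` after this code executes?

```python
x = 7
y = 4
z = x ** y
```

positive int ** positive int = int

int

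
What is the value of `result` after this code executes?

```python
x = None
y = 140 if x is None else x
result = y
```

x = None; y = 140; result = 140

140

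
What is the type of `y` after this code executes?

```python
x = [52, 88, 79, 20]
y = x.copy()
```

list.copy() returns list

list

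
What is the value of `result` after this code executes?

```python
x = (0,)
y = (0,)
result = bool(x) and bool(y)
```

x = (0,); y = (0,); result = True

True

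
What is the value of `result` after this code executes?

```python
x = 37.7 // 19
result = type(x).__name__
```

x is float; result = 'float'

'float'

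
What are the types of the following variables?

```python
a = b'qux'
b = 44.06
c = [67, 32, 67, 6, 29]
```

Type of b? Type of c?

b is assigned a number with a decimal point, so it is a float; c is assigned a list literal (square brackets)

float, list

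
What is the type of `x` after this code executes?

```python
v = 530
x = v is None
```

'is' comparison returns bool

bool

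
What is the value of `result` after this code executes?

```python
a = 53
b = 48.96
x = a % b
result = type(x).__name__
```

a is int; b is float; x is float; result = 'float'

'float'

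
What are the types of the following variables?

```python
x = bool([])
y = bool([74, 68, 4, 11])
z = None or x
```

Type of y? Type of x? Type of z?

bool() returns bool; bool() returns bool; None or bool returns the bool

bool, bool, bool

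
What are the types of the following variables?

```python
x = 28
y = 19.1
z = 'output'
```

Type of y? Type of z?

y is assigned a number with a decimal point, so it is a float; z is assigned a quoted string literal, so it is a str

float, str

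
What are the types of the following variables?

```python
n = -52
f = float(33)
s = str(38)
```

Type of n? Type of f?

n is assigned a bare integer (no decimal point), so it is an int; f is assigned the result of calling float(), which returns a float

int, float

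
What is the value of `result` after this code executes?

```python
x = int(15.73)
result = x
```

x = 15; result = 15

15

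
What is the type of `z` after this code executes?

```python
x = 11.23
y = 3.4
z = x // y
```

float // float = float

float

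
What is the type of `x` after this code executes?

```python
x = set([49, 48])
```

set() constructor returns set

set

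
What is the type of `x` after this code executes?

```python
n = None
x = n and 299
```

'and' returns first falsy value (None)

NoneType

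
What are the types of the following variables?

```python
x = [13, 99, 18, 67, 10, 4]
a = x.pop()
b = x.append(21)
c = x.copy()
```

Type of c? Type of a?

copy() returns list; pop() returns element

list, int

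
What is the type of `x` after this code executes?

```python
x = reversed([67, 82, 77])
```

reversed() on a list returns list_reverseiterator

list_reverseiterator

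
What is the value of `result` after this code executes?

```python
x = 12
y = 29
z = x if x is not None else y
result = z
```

x = 12; y = 29; z = 12; result = 12

12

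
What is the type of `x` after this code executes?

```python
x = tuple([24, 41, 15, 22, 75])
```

tuple() constructor returns tuple

tuple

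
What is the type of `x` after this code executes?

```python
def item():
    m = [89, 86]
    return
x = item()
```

Bare return returns None

NoneType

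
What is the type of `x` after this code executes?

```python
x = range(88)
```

range() returns a range object

range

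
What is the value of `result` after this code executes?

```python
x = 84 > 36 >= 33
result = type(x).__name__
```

x is bool; result = 'bool'

'bool'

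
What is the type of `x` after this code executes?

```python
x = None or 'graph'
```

'or' with None returns the other truthy value (str)

str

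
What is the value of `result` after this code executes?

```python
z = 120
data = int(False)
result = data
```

z = 120; data = 0; result = 0

0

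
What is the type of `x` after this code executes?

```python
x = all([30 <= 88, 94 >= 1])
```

all() returns bool

bool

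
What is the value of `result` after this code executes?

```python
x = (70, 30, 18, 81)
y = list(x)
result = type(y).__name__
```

x is tuple; y is list; result = 'list'

'list'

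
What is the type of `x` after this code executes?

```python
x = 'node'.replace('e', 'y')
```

str.replace() returns str

str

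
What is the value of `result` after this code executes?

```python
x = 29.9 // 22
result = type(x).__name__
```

x is float; result = 'float'

'float'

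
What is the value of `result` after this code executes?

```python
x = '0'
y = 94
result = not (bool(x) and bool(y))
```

x = '0'; y = 94; result = False

False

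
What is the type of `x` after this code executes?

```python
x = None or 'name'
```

'or' with None returns the other truthy value (str)

str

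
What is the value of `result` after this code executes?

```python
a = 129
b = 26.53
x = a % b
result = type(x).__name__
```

a is int; b is float; x is float; result = 'float'

'float'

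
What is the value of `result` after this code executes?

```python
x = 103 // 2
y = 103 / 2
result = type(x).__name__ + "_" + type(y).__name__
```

x is int; y is float; result = 'int_float'

'int_float'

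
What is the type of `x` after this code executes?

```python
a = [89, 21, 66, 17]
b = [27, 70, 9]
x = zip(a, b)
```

zip() returns a zip object

zip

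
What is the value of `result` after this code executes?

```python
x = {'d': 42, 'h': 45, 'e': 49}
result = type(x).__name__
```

x is dict; result = 'dict'

'dict'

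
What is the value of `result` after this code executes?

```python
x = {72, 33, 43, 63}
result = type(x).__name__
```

x is set; result = 'set'

'set'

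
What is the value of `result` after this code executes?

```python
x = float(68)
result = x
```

x = 68.0; result = 68.0

68.0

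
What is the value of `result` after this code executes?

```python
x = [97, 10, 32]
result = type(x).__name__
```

x is list; result = 'list'

'list'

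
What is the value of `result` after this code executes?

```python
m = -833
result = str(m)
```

m = -833; result = '-833'

'-833'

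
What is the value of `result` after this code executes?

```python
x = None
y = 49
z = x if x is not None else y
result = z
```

x = None; y = 49; z = 49; result = 49

49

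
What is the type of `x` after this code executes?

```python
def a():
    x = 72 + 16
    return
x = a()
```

Bare return returns None

NoneType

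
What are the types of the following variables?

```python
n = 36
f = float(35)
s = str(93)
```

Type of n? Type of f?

n is assigned a bare integer (no decimal point), so it is an int; f is assigned the result of calling float(), which returns a float

int, float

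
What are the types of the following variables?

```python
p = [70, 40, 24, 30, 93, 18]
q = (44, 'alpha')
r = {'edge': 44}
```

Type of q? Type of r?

q is assigned a tuple (parenthesized, comma-separated values); r is assigned a dict literal ({key: value})

tuple, dict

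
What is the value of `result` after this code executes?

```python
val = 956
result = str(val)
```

val = 956; result = '956'

'956'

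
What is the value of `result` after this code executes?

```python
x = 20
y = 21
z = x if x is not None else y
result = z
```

x = 20; y = 21; z = 20; result = 20

20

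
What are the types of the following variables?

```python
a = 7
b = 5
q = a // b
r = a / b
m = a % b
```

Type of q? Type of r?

// returns int; / returns float

int, float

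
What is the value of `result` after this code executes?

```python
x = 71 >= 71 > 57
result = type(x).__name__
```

x is bool; result = 'bool'

'bool'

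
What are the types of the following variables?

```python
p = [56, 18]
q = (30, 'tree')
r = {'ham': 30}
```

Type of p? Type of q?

p is assigned a list literal (square brackets); q is assigned a tuple (parenthesized, comma-separated values)

list, tuple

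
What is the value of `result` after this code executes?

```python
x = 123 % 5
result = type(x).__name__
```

x is int; result = 'int'

'int'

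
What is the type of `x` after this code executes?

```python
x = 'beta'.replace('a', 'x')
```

str.replace() returns str

str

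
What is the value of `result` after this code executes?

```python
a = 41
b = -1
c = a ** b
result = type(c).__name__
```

a is int; b is int; c is float; result = 'float'

'float'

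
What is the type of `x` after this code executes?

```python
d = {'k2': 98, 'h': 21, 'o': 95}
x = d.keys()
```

.keys() returns dict_keys view

dict_keys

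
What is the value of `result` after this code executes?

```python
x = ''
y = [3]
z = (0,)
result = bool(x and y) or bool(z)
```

x = ''; y = [3]; z = (0,); result = True

True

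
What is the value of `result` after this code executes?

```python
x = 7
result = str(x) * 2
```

x = 7; result = '77'

'77'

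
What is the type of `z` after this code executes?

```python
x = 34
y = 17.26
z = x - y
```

int - float = float

float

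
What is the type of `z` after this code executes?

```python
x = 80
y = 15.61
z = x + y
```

int + float = float

float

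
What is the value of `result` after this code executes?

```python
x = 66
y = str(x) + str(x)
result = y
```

x = 66; y = '6666'; result = '6666'

'6666'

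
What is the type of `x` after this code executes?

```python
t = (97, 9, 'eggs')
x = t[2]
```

Index 2 of tuple is a str literal

str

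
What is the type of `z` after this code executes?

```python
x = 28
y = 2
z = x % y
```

int % int = int

int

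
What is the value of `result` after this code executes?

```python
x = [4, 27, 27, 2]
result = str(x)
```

x = [4, 27, 27, 2]; result = '[4, 27, 27, 2]'

'[4, 27, 27, 2]'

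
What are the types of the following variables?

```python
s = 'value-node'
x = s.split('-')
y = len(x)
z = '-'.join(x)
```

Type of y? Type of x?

len() returns int; str.split() returns list

int, list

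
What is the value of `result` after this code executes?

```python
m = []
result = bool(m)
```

m = []; result = False

False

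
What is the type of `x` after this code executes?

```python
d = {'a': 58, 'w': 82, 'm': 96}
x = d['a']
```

Accessing dict[str, int] with str key returns int

int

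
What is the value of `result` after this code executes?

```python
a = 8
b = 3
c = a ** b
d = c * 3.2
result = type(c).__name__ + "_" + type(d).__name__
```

a is int; b is int; c is int; d is float; result = 'int_float'

'int_float'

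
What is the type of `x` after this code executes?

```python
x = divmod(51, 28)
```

divmod() returns tuple of (quotient, remainder)

tuple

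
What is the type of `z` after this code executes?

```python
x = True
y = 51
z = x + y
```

bool + int = int (bool is subclass of int)

int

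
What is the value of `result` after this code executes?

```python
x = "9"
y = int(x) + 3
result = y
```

x = '9'; y = 12; result = 12

12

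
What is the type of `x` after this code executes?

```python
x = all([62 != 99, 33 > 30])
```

all() returns bool

bool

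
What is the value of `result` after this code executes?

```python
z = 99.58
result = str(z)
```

z = 99.58; result = '99.58'

'99.58'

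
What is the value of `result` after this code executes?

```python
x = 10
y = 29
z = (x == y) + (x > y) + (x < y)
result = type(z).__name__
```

x is int; y is int; z is int; result = 'int'

'int'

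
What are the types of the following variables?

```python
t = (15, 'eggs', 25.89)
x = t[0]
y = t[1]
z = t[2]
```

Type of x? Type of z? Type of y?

tuple[0] is int; tuple[2] is float; tuple[1] is str

int, float, str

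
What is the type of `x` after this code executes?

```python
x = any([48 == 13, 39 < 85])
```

any() returns bool

bool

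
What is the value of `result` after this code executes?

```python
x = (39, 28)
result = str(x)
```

x = (39, 28); result = '(39, 28)'

'(39, 28)'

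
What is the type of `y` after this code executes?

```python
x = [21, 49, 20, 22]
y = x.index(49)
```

list.index() returns int

int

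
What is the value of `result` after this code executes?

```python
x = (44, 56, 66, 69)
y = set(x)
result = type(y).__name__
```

x is tuple; y is set; result = 'set'

'set'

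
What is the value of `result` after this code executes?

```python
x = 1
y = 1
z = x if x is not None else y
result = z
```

x = 1; y = 1; z = 1; result = 1

1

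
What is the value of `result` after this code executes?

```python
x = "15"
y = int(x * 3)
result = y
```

x = '15'; y = 151515; result = 151515

151515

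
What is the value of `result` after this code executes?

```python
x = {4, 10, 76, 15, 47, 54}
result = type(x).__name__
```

x is set; result = 'set'

'set'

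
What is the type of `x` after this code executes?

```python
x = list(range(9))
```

list(range()) returns list

list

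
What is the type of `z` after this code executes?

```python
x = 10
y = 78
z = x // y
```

int // int = int

int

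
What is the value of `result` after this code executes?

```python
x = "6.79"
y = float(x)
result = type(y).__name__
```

x is str; y is float; result = 'float'

'float'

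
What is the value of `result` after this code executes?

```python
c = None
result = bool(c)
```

c = None; result = False

False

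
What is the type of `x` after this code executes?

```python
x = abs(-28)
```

abs() of int returns int

int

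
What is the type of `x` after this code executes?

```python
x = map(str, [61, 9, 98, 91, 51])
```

map() returns a map object

map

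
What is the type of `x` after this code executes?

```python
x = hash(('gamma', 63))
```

hash() returns int

int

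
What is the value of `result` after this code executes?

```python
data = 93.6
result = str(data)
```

data = 93.6; result = '93.6'

'93.6'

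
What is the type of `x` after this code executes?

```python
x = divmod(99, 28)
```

divmod() returns tuple of (quotient, remainder)

tuple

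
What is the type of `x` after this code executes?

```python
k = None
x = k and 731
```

'and' returns first falsy value (None)

NoneType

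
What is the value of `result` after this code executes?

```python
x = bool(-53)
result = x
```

x = True; result = True

True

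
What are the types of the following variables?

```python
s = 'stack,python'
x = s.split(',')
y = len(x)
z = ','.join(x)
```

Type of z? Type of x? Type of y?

str.join() returns str; str.split() returns list; len() returns int

str, list, int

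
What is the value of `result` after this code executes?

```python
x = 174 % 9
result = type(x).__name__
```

x is int; result = 'int'

'int'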